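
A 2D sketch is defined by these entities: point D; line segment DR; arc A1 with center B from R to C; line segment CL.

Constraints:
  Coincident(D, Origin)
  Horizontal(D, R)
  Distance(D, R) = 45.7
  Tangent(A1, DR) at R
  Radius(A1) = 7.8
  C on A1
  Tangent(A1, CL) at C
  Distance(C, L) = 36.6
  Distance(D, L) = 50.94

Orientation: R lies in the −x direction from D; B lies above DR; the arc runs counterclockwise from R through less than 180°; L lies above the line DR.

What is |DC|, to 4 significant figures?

38.58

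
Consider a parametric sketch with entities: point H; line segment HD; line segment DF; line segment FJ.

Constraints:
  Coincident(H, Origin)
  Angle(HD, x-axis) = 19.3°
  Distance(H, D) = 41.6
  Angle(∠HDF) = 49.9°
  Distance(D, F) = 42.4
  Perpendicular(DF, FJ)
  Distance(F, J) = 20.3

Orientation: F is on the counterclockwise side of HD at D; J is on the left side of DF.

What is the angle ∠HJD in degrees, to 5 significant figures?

62.022°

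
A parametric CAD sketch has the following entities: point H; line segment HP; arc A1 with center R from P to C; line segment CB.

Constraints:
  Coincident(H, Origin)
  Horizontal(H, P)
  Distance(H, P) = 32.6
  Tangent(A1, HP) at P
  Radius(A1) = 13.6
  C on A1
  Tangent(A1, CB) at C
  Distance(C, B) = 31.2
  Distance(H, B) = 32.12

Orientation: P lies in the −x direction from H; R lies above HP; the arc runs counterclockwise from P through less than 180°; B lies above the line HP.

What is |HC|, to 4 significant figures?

22.15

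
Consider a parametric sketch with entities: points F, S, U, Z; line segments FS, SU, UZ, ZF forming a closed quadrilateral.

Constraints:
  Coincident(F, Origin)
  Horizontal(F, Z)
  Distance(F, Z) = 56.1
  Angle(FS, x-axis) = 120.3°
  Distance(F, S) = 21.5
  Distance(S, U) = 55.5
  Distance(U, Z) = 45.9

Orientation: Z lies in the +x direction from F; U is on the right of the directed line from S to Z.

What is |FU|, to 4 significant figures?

34.05

Checks: |SU| = 55.50 ✓; |UZ| = 45.90 ✓.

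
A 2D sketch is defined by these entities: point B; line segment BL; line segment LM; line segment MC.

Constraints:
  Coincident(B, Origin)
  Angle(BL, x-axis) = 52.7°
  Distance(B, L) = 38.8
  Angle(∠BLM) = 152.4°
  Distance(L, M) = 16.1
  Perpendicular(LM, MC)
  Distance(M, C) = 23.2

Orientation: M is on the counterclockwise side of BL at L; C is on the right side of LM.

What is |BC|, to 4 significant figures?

65.15

B is at the origin; BL runs at 52.7° with length 38.8, so L = 38.8·(cos 52.7°, sin 52.7°) = (23.51, 30.86). ∠BLM = 152.4°, so LM runs at 52.7° + (180° − 152.4°) = 80.30° from the x-axis; with |LM| = 16.1, M = L + 16.1·(cos 80.30°, sin 80.30°) = (26.23, 46.73). LM is perpendicular to MC; with |MC| = 23.2 on the right of LM, C = M + 23.2·(0.9857, -0.1685) = (49.09, 42.83). Then |BC| = |C − B| = 65.15.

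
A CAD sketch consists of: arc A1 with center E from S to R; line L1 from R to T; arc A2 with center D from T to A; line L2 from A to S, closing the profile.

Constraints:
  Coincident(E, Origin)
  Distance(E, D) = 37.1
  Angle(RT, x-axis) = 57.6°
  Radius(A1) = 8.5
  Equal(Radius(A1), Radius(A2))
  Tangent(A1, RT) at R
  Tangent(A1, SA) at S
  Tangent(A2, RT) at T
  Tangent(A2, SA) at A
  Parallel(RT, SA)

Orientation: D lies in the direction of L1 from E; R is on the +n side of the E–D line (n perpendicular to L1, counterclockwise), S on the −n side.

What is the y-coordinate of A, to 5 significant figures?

26.770

The slot axis is L1's direction at 57.6°, so u = (cos 57.6°, sin 57.6°) = (0.53583, 0.84433) and n = (−sin 57.6°, cos 57.6°) = (-0.84433, 0.53583). E is at the origin and D lies 37.1 along u from E, so D = 37.1·u = (19.879, 31.325). Tangency of A1 to both parallel lines with radius 8.5 puts R and S at E ± 8.5·n: R = (-7.1768, 4.5545), S = (7.1768, -4.5545). Equal radii place T and A the same way about D: T = D + 8.5·n = (12.702, 35.879), A = D − 8.5·n = (27.056, 26.770). So A.y = 26.770.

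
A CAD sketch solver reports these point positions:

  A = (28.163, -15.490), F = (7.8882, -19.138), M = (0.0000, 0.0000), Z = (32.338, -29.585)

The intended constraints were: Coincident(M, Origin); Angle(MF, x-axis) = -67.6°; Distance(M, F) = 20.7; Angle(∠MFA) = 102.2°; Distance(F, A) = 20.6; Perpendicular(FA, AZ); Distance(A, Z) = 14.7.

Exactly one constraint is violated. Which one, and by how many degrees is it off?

Perpendicular(FA, AZ) — off by 6.30°.

M = (0.00, 0.00) ✓; MF at -67.60° ✓; |MF| = 20.70 ✓; ∠MFA = 102.2° ✓; |FA| = 20.60 ✓; ∠(FA, AZ) = 83.70° ✗; |AZ| = 14.70 ✓.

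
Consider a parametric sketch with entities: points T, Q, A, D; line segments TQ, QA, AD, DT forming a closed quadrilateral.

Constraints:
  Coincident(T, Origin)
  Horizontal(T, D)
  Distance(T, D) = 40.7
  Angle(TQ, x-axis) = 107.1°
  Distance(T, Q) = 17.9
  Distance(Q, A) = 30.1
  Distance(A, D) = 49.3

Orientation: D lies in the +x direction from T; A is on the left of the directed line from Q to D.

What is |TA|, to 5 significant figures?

42.970

T is at the origin; TD is horizontal with |TD| = 40.7 and D in +x, so D = (40.7, 0). TQ runs at 107.1° with |TQ| = 17.9, so Q = (-5.2633, 17.109). A is determined by |QA| = 30.1 and |AD| = 49.3 together: it lies at the intersection of circle(Q, 30.1) and circle(D, 49.3). With |QD| = 49.044, the foot of the radical line on QD is 8.9802 from Q and the perpendicular offset is √(30.1² − 8.9802²) = 28.729. Taking the left-of-QD solution: A = (13.175, 40.900).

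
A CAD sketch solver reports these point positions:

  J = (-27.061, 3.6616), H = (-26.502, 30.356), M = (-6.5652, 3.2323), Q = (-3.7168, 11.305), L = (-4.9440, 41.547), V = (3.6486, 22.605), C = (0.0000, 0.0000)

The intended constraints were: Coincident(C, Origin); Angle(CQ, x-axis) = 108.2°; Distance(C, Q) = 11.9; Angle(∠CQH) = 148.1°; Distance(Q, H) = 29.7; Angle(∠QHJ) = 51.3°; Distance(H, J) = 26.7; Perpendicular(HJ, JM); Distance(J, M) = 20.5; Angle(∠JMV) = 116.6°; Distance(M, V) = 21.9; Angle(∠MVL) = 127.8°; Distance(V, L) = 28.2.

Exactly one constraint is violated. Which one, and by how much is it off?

Distance(V, L) = 28.2 — off by 7.40.

C = (0.00, 0.00) ✓; CQ at 108.2° ✓; |CQ| = 11.90 ✓; ∠CQH = 148.1° ✓; |QH| = 29.70 ✓; ∠QHJ = 51.30° ✓; |HJ| = 26.70 ✓; ∠(HJ, JM) = 90.00° ✓; |JM| = 20.50 ✓; ∠JMV = 116.6° ✓; |MV| = 21.90 ✓; ∠MVL = 127.8° ✓; |VL| = 20.80 ✗.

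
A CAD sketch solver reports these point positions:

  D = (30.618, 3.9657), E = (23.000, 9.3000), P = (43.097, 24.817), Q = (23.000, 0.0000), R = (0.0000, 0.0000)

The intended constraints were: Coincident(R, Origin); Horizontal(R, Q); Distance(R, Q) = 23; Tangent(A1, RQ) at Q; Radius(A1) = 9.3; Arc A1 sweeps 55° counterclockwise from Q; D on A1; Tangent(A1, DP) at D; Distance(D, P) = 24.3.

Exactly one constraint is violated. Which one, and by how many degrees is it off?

Tangent(A1, DP) at D — off by 4.10°.

R = (0.00, 0.00) ✓; R.y = 0.00, Q.y = 0.00 ✓; |RQ| = 23.00 ✓; ∠(EQ, QR) = 90.00° ✓; |EQ| = 9.300 ✓; bearing(E→D) − bearing(E→Q) = 55.00° ✓; |ED| = 9.300 ✓; ∠(ED, DP) = 85.90° ✗; |DP| = 24.30 ✓.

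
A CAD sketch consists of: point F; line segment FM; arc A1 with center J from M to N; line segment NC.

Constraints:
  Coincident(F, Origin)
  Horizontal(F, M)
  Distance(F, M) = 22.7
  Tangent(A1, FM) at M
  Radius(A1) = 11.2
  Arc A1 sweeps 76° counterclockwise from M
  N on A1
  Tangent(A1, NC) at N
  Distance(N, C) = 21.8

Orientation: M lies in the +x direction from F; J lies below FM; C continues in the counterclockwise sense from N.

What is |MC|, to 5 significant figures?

33.753

F is at the origin; FM is horizontal with |FM| = 22.7 and M on the +x side, so M = (22.700, 0.0000). A1 meets FM tangentially, so JM is at right angles to FM, so J = M + (0, -11.2) = (22.700, -11.200). On A1, M sits at bearing 90° from J; a 76° counterclockwise sweep puts N at bearing 166°, so N = J + 11.2·(cos 166°, sin 166°) = (11.833, -8.4905). A1 meets NC tangentially, so JN is at right angles to NC, so NC runs along (−sin 166°, cos 166°); with |NC| = 21.8, C = (6.5588, -29.643). Then |MC| = |C − M| = 33.753.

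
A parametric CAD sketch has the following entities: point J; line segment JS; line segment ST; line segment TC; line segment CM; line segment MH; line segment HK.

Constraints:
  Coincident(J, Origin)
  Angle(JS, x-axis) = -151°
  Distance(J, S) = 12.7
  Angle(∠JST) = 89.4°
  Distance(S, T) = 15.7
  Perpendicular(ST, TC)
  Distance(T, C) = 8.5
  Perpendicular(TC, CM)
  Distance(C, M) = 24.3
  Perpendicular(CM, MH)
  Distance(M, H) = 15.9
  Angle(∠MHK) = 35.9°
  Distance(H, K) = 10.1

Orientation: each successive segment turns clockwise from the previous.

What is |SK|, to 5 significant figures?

2.7893

J is at the origin; JS runs at -151.0° with length 12.7, so S = (-11.108, -6.1571). ∠JST = 89.4° gives ST at 118.40° from the x-axis; with |ST| = 15.7, T = (-18.575, 7.6534). The perpendicularity gives TC at right angles to ST, so TC runs at 28.400°; with |TC| = 8.5, C = (-11.098, 11.696). The perpendicularity gives CM at right angles to TC, so CM runs at -61.600°; with |CM| = 24.3, M = (0.45971, -9.6793). CM ⟂ MH, so MH runs at -151.60°; with |MH| = 15.9, H = (-13.527, -17.242). ∠MHK = 35.9° gives HK at 64.300° from the x-axis; with |HK| = 10.1, K = (-9.1467, -8.1408). Then |SK| = |K − S| = 2.7893.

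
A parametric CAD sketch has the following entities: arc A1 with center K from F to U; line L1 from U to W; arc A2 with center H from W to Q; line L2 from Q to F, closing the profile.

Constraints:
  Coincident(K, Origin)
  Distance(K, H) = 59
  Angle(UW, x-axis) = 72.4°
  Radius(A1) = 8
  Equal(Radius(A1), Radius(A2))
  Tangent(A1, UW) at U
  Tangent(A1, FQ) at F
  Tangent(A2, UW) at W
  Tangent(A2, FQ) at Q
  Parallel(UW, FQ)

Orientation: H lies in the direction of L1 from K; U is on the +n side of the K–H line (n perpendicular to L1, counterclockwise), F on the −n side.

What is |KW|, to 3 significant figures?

59.5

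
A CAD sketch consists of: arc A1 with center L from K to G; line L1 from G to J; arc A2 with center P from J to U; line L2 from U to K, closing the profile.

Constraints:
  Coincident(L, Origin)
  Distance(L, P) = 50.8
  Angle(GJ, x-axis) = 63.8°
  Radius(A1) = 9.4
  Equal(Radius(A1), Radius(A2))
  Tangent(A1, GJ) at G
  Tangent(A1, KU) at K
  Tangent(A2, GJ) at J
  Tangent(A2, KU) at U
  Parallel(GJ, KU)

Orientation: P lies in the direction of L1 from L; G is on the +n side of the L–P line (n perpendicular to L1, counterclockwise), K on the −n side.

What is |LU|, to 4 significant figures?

51.66

The slot axis is L1's direction at 63.8°, so u = (cos 63.8°, sin 63.8°) = (0.4415, 0.8973) and n = (−sin 63.8°, cos 63.8°) = (-0.8973, 0.4415). L is at the origin and P lies 50.8 along u from L, so P = 50.8·u = (22.43, 45.58). Tangency of A1 to both parallel lines with radius 9.4 puts G and K at L ± 9.4·n: G = (-8.434, 4.150), K = (8.434, -4.150). Equal radii place J and U the same way about P: J = P + 9.4·n = (13.99, 49.73), U = P − 9.4·n = (30.86, 41.43). Then |LU| = |U − L| = 51.66.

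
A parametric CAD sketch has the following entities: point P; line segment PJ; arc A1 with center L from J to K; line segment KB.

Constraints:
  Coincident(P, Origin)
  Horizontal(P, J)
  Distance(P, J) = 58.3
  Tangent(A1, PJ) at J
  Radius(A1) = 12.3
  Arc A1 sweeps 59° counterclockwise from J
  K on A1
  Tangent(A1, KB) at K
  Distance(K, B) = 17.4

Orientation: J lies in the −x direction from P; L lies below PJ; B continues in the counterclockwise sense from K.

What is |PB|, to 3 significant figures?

80.6

On A1, J sits at bearing 90° from L; a 59° counterclockwise sweep puts K at bearing 149°, so K = L + 12.3·(cos 149°, sin 149°) = (-68.8, -5.97). A1 meets KB tangentially, so LK is at right angles to KB, so KB runs along (−sin 149°, cos 149°); with |KB| = 17.4, B = (-77.8, -20.9). Then |PB| = |B − P| = 80.6.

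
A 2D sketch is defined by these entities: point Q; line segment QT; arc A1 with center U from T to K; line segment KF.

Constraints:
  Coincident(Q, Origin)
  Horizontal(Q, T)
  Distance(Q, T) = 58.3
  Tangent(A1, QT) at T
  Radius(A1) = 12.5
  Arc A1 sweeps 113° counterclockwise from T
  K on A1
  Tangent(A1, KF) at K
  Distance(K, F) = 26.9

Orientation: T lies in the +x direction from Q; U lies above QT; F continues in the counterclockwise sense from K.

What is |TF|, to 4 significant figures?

42.16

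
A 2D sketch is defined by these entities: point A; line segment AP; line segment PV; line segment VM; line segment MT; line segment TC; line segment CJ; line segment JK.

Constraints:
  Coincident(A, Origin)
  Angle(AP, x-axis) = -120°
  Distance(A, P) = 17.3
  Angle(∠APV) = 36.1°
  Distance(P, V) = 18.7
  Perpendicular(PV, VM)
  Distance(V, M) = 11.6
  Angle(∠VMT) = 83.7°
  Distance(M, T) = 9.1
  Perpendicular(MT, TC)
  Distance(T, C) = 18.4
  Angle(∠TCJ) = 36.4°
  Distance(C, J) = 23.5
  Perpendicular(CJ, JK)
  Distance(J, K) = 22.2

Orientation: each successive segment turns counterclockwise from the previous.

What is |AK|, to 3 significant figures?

16.7

A is at the origin; AP runs at -120.0° with length 17.3, so P = (-8.65, -15.0). ∠APV = 36.1° gives PV at 23.9° from the x-axis; with |PV| = 18.7, V = (8.45, -7.41). The perpendicularity gives VM at right angles to PV, so VM runs at 114°; with |VM| = 11.6, M = (3.75, 3.20). ∠VMT = 83.7° gives MT at -150° from the x-axis; with |MT| = 9.1, T = (-4.12, -1.38). The perpendicularity gives TC at right angles to MT, so TC runs at -59.8°; with |TC| = 18.4, C = (5.14, -17.3). ∠TCJ = 36.4° gives CJ at 83.8° from the x-axis; with |CJ| = 23.5, J = (7.68, 6.08). The perpendicularity gives JK at right angles to CJ, so JK runs at 174°; with |JK| = 22.2, K = (-14.4, 8.48). Then |AK| = |K − A| = 16.7.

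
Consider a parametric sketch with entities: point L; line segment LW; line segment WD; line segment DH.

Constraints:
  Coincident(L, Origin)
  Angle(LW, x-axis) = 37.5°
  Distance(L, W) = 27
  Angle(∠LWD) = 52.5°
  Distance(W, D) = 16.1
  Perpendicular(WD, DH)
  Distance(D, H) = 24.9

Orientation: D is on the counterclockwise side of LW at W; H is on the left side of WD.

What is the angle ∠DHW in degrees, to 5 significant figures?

32.886°

∠LWD = 52.5°, so WD runs at 37.5° + (180° − 52.5°) = 165.00° from the x-axis; with |WD| = 16.1, D = W + 16.1·(cos 165.00°, sin 165.00°) = (5.8691, 20.604). WD ⟂ DH; with |DH| = 24.9 on the left of WD, H = D + 24.9·(-0.25882, -0.96593) = (-0.57546, -3.4480). Then cos ∠DHW = HD·HW / (|HD||HW|), giving 32.886°.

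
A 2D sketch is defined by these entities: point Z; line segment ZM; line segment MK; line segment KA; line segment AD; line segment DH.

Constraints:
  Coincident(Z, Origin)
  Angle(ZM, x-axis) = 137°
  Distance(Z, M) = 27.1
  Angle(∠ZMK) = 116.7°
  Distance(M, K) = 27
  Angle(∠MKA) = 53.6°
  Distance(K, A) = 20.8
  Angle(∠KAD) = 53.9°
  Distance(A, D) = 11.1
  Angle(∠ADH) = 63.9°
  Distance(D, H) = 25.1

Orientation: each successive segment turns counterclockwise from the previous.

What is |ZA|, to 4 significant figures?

27.85

Z is at the origin; ZM runs at 137.0° with length 27.1, so M = (-19.82, 18.48). ∠ZMK = 116.7° gives MK at -159.7° from the x-axis; with |MK| = 27.0, K = (-45.14, 9.115). ∠MKA = 53.6° gives KA at -33.30° from the x-axis; with |KA| = 20.8, A = (-27.76, -2.305). Then |ZA| = |A − Z| = 27.85.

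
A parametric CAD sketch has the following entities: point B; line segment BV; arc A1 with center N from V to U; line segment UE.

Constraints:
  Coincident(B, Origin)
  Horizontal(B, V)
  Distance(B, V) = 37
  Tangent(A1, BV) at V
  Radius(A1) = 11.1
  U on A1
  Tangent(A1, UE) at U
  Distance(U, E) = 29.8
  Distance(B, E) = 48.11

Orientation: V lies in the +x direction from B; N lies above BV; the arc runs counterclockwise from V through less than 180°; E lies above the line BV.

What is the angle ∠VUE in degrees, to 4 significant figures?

114.2°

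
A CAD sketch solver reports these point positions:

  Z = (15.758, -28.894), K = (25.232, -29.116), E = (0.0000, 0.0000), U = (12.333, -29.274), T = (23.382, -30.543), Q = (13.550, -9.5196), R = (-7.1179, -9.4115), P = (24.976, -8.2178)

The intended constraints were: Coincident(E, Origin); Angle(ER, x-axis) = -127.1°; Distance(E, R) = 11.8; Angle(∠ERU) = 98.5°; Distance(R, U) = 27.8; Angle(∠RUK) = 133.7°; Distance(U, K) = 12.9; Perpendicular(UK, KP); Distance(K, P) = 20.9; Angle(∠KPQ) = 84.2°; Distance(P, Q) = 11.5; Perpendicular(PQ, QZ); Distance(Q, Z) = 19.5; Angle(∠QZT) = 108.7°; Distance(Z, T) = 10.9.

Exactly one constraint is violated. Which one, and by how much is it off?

Distance(Z, T) = 10.9 — off by 3.10.

E = (0.00, 0.00) ✓; ER at -127.1° ✓; |ER| = 11.80 ✓; ∠ERU = 98.50° ✓; |RU| = 27.80 ✓; ∠RUK = 133.7° ✓; |UK| = 12.90 ✓; ∠(UK, KP) = 90.00° ✓; |KP| = 20.90 ✓; ∠KPQ = 84.20° ✓; |PQ| = 11.50 ✓; ∠(PQ, QZ) = 90.00° ✓; |QZ| = 19.50 ✓; ∠QZT = 108.7° ✓; |ZT| = 7.800 ✗.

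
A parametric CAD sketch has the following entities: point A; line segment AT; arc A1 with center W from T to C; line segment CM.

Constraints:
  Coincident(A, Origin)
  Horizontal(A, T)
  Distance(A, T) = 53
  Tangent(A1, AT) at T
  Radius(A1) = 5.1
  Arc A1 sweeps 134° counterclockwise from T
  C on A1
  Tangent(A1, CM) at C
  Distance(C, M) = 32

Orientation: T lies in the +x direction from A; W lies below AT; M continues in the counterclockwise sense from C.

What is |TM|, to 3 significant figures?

36.7

On A1, T sits at bearing 90° from W; a 134° counterclockwise sweep puts C at bearing 224°, so C = W + 5.1·(cos 224°, sin 224°) = (49.3, -8.64). The tangent condition forces WC to be normal to CM, so CM runs along (−sin 224°, cos 224°); with |CM| = 32.0, M = (71.6, -31.7). Then |TM| = |M − T| = 36.7.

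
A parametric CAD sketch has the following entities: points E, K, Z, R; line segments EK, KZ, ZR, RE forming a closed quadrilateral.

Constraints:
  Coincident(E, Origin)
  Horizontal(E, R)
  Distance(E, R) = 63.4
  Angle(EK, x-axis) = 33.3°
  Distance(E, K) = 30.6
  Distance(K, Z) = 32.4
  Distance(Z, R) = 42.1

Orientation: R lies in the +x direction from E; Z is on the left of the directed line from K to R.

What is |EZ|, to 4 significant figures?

62.71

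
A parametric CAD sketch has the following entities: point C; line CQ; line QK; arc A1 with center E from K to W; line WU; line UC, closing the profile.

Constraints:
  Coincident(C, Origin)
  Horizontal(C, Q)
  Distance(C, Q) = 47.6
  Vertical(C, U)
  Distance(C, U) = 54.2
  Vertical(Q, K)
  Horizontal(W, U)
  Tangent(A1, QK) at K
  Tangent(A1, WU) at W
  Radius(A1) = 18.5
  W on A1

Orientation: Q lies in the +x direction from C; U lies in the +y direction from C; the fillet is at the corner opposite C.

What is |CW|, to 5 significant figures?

61.518

C is at the origin; C and Q share the same y with |CQ| = 47.6 and Q on the +x side, so Q = (47.600, 0.0000). CU is vertical with |CU| = 54.2 and U on the +y side, so U = (0.0000, 54.200). The virtual corner opposite C is at (47.600, 54.200). Tangency of A1 to QK means the radius EK is perpendicular to QK and since A1 is tangent to WU there, EW ⟂ WU, with radius 18.5, so the center E sits 18.5 in from both sides at E = (29.100, 35.700). That places the tangent points at K = (47.600, 35.700) on QK and W = (29.100, 54.200) on WU. Then |CW| = |W − C| = 61.518.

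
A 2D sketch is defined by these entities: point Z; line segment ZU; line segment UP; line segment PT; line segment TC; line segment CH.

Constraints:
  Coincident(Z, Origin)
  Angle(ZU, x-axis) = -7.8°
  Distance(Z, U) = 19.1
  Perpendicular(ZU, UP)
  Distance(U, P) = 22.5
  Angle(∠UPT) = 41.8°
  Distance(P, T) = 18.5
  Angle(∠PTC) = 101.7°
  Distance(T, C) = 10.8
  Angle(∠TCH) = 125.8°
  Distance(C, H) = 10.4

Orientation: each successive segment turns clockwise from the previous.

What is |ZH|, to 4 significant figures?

23.59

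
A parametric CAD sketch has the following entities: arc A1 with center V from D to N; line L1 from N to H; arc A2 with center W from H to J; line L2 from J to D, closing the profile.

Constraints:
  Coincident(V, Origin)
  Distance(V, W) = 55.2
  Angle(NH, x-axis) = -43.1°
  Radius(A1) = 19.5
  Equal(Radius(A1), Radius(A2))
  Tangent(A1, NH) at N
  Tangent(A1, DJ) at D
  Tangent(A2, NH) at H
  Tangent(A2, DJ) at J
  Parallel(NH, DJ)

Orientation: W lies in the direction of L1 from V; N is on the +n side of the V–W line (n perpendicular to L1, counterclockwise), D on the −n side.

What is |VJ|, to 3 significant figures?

58.5

Tangency of A1 to both parallel lines with radius 19.5 puts N and D at V ± 19.5·n: N = (13.3, 14.2), D = (-13.3, -14.2). Equal radii place H and J the same way about W: H = W + 19.5·n = (53.6, -23.5), J = W − 19.5·n = (27.0, -52.0). Then |VJ| = |J − V| = 58.5.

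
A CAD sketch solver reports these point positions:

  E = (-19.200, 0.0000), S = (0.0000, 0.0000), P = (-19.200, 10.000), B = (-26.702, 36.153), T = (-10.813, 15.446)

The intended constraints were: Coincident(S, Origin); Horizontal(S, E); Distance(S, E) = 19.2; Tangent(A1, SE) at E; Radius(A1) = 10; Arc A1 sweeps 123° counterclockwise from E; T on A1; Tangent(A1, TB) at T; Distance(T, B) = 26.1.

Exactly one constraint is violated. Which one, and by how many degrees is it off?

Tangent(A1, TB) at T — off by 4.50°.

S = (0.00, 0.00) ✓; S.y = 0.00, E.y = 0.00 ✓; |SE| = 19.20 ✓; ∠(PE, ES) = 90.00° ✓; |PE| = 10.00 ✓; bearing(P→T) − bearing(P→E) = 123.0° ✓; |PT| = 10.00 ✓; ∠(PT, TB) = 85.50° ✗; |TB| = 26.10 ✓.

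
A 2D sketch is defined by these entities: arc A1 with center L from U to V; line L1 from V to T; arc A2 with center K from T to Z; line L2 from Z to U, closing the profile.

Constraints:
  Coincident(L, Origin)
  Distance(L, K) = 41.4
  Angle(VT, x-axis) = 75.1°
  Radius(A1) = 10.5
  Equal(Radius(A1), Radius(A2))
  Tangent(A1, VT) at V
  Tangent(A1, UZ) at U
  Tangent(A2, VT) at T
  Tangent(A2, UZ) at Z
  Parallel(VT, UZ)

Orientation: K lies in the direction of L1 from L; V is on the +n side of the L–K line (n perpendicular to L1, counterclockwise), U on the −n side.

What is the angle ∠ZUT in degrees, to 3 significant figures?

26.9°

The slot axis is L1's direction at 75.1°, so u = (cos 75.1°, sin 75.1°) = (0.257, 0.966) and n = (−sin 75.1°, cos 75.1°) = (-0.966, 0.257). L is at the origin and K lies 41.4 along u from L, so K = 41.4·u = (10.6, 40.0). Tangency of A1 to both parallel lines with radius 10.5 puts V and U at L ± 10.5·n: V = (-10.1, 2.70), U = (10.1, -2.70). Equal radii place T and Z the same way about K: T = K + 10.5·n = (0.498, 42.7), Z = K − 10.5·n = (20.8, 37.3). Then cos ∠ZUT = UZ·UT / (|UZ||UT|), giving 26.9°.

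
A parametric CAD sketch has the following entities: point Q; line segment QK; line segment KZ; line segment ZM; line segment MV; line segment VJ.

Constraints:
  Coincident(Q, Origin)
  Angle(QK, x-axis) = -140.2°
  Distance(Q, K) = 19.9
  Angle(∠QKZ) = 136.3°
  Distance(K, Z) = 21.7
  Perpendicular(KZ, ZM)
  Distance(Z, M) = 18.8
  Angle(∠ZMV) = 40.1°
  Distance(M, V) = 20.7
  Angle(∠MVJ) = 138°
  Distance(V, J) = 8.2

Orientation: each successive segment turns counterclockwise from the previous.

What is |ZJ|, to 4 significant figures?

14.07

Q is at the origin; QK runs at -140.2° with length 19.9, so K = (-15.29, -12.74). ∠QKZ = 136.3° gives KZ at -96.50° from the x-axis; with |KZ| = 21.7, Z = (-17.75, -34.30). The perpendicularity gives ZM at right angles to KZ, so ZM runs at -6.500°; with |ZM| = 18.8, M = (0.9338, -36.43). ∠ZMV = 40.1° gives MV at 133.4° from the x-axis; with |MV| = 20.7, V = (-13.29, -21.39). ∠MVJ = 138.0° gives VJ at 175.4° from the x-axis; with |VJ| = 8.2, J = (-21.46, -20.73). Then |ZJ| = |J − Z| = 14.07.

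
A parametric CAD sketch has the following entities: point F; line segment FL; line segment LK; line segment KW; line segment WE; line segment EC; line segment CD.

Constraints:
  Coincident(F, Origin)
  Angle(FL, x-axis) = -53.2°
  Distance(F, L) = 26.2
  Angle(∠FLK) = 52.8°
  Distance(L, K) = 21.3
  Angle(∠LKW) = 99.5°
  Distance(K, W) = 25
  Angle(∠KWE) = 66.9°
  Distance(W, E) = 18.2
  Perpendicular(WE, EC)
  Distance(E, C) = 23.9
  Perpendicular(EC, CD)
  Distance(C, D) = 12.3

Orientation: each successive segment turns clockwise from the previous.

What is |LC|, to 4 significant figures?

13.66

F is at the origin; FL runs at -53.2° with length 26.2, so L = (15.69, -20.98). ∠FLK = 52.8° gives LK at 179.6° from the x-axis; with |LK| = 21.3, K = (-5.605, -20.83). ∠LKW = 99.5° gives KW at 99.10° from the x-axis; with |KW| = 25.0, W = (-9.559, 3.855). ∠KWE = 66.9° gives WE at -14.00° from the x-axis; with |WE| = 18.2, E = (8.100, -0.5481). WE ⟂ EC, so EC runs at -104.0°; with |EC| = 23.9, C = (2.318, -23.74). Then |LC| = |C − L| = 13.66.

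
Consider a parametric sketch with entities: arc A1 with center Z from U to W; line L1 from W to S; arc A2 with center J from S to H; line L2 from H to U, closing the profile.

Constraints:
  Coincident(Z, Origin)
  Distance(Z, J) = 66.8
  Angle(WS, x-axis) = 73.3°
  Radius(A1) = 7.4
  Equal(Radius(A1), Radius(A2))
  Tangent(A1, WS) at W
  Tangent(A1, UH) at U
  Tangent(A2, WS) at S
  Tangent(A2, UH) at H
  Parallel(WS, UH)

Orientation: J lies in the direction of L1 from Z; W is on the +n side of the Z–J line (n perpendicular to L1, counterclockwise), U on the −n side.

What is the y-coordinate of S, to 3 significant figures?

66.1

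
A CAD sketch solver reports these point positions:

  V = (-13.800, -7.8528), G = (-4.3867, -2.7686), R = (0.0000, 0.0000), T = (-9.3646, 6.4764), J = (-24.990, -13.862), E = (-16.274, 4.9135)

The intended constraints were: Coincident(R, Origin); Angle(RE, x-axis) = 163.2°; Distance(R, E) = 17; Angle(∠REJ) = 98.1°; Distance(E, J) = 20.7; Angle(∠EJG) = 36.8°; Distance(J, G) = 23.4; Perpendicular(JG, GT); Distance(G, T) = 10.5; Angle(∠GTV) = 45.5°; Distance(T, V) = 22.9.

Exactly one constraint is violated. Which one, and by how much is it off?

Distance(T, V) = 22.9 — off by 7.90.

R = (0.00, 0.00) ✓; RE at 163.2° ✓; |RE| = 17.00 ✓; ∠REJ = 98.10° ✓; |EJ| = 20.70 ✓; ∠EJG = 36.80° ✓; |JG| = 23.40 ✓; ∠(JG, GT) = 90.00° ✓; |GT| = 10.50 ✓; ∠GTV = 45.50° ✓; |TV| = 15.00 ✗.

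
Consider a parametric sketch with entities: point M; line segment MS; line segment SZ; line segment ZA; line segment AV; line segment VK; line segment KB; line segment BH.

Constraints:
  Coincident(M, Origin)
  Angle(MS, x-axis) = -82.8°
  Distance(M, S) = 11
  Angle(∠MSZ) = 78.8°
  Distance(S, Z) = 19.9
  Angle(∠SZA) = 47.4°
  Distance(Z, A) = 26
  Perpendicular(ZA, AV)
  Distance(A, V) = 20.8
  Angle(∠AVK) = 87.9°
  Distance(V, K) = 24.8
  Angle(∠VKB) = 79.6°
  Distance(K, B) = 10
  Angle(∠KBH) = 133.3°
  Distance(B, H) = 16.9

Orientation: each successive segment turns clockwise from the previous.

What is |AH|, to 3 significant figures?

8.24

M is at the origin; MS runs at -82.8° with length 11.0, so S = (1.38, -10.9). ∠MSZ = 78.8° gives SZ at 176° from the x-axis; with |SZ| = 19.9, Z = (-18.5, -9.53). ∠SZA = 47.4° gives ZA at 43.4° from the x-axis; with |ZA| = 26.0, A = (0.418, 8.34). ZA ⟂ AV, so AV runs at -46.6°; with |AV| = 20.8, V = (14.7, -6.77). ∠AVK = 87.9° gives VK at -139° from the x-axis; with |VK| = 24.8, K = (-3.92, -23.1). ∠VKB = 79.6° gives KB at 121° from the x-axis; with |KB| = 10.0, B = (-9.06, -14.6). ∠KBH = 133.3° gives BH at 74.2° from the x-axis; with |BH| = 16.9, H = (-4.46, 1.70). Then |AH| = |H − A| = 8.24.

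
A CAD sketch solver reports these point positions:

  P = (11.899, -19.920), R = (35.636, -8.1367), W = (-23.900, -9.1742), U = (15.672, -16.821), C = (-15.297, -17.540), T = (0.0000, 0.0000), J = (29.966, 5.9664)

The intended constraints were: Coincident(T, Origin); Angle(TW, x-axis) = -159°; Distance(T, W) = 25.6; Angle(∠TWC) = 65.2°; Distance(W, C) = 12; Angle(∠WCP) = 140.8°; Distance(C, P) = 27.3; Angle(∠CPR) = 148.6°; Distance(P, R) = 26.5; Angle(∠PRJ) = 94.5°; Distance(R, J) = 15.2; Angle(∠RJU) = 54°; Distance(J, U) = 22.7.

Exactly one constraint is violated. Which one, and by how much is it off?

Distance(J, U) = 22.7 — off by 4.20.

T = (0.00, 0.00) ✓; TW at -159.0° ✓; |TW| = 25.60 ✓; ∠TWC = 65.20° ✓; |WC| = 12.00 ✓; ∠WCP = 140.8° ✓; |CP| = 27.30 ✓; ∠CPR = 148.6° ✓; |PR| = 26.50 ✓; ∠PRJ = 94.50° ✓; |RJ| = 15.20 ✓; ∠RJU = 54.00° ✓; |JU| = 26.90 ✗.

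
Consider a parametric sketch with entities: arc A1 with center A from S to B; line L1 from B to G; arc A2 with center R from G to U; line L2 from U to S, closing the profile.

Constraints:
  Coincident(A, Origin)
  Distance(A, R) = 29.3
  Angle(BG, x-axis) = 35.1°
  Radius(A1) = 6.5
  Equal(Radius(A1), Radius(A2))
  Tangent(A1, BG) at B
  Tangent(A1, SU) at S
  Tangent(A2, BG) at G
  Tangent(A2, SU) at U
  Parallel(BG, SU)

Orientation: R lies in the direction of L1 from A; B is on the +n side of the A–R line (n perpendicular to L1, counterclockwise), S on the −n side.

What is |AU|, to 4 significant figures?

30.01

Tangency of A1 to both parallel lines with radius 6.5 puts B and S at A ± 6.5·n: B = (-3.738, 5.318), S = (3.738, -5.318). Equal radii place G and U the same way about R: G = R + 6.5·n = (20.23, 22.17), U = R − 6.5·n = (27.71, 11.53). Then |AU| = |U − A| = 30.01.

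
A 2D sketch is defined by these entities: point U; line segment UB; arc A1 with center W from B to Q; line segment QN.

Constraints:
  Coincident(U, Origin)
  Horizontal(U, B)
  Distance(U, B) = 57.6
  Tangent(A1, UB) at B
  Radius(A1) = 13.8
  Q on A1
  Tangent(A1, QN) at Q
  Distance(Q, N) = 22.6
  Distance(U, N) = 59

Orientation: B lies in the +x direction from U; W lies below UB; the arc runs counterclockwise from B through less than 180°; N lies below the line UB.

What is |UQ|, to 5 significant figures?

46.301

U is at the origin; U and B share the same y with |UB| = 57.6 and B on the +x side, so B = (57.600, 0.0000). Tangency of A1 to UB means the radius WB is perpendicular to UB, so W = B + (0, -13.8) = (57.600, -13.800). Since WQ ⟂ QN (tangency), |WN| = √(13.8² + 22.6²) = 26.480 regardless of where Q sits on A1. So N lies on both circle(U, 59.0) and circle(W, 26.480); the below-UB intersection is N = (45.619, -37.415). Q is the foot of the tangent from N: Q = (43.843, -14.885).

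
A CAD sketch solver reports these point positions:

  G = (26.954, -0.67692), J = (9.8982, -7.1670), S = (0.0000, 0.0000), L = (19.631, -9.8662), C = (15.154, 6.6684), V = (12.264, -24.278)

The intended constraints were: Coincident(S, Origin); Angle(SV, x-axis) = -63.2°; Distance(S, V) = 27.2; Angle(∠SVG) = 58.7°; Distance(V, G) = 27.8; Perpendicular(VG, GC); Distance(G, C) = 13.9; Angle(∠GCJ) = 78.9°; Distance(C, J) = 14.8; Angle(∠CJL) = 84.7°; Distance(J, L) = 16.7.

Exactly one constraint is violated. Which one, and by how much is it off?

Distance(J, L) = 16.7 — off by 6.60.

S = (0.00, 0.00) ✓; SV at -63.20° ✓; |SV| = 27.20 ✓; ∠SVG = 58.70° ✓; |VG| = 27.80 ✓; ∠(VG, GC) = 90.00° ✓; |GC| = 13.90 ✓; ∠GCJ = 78.90° ✓; |CJ| = 14.80 ✓; ∠CJL = 84.70° ✓; |JL| = 10.10 ✗.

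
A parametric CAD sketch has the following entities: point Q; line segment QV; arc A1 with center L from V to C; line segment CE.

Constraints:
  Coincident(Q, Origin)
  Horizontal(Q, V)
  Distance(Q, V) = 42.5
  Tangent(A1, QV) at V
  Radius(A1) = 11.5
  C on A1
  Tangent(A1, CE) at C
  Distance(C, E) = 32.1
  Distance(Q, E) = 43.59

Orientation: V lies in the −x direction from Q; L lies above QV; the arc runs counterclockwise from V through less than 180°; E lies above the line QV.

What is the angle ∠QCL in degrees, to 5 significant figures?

174.77°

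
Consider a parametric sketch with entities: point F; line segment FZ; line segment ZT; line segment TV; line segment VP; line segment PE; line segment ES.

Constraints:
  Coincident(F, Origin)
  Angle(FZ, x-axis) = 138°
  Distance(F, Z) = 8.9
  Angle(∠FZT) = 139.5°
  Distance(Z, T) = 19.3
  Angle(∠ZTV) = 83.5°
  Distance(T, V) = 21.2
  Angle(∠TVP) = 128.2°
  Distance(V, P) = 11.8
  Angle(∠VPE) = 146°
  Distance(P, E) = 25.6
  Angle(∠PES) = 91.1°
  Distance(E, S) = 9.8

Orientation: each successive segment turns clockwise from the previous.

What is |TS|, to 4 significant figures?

41.23

F is at the origin; FZ runs at 138.0° with length 8.9, so Z = (-6.614, 5.955). ∠FZT = 139.5° gives ZT at 97.50° from the x-axis; with |ZT| = 19.3, T = (-9.133, 25.09). ∠ZTV = 83.5° gives TV at 1.000° from the x-axis; with |TV| = 21.2, V = (12.06, 25.46). ∠TVP = 128.2° gives VP at -50.80° from the x-axis; with |VP| = 11.8, P = (19.52, 16.32). ∠VPE = 146.0° gives PE at -84.80° from the x-axis; with |PE| = 25.6, E = (21.84, -9.179). ∠PES = 91.1° gives ES at -173.7° from the x-axis; with |ES| = 9.8, S = (12.10, -10.25). Then |TS| = |S − T| = 41.23.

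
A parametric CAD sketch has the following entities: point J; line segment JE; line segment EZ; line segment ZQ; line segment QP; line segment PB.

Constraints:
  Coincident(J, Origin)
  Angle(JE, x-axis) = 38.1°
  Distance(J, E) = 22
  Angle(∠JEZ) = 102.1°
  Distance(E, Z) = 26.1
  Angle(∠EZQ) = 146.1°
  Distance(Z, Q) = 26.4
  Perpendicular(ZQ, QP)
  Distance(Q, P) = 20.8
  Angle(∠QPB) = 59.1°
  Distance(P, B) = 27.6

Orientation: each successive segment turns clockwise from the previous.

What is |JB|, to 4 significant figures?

32.66

J is at the origin; JE runs at 38.1° with length 22.0, so E = (17.31, 13.57). ∠JEZ = 102.1° gives EZ at -39.80° from the x-axis; with |EZ| = 26.1, Z = (37.36, -3.132). ∠EZQ = 146.1° gives ZQ at -73.70° from the x-axis; with |ZQ| = 26.4, Q = (44.77, -28.47). ZQ is perpendicular to QP, so QP runs at -163.7°; with |QP| = 20.8, P = (24.81, -34.31). ∠QPB = 59.1° gives PB at 75.40° from the x-axis; with |PB| = 27.6, B = (31.77, -7.600). Then |JB| = |B − J| = 32.66.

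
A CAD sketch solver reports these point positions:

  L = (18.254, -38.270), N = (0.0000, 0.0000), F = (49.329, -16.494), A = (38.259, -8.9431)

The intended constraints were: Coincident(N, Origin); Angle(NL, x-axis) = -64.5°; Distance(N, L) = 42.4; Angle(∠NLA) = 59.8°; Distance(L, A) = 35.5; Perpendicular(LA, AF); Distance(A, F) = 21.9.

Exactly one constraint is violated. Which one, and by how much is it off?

Distance(A, F) = 21.9 — off by 8.50.

N = (0.00, 0.00) ✓; NL at -64.50° ✓; |NL| = 42.40 ✓; ∠NLA = 59.80° ✓; |LA| = 35.50 ✓; ∠(LA, AF) = 90.00° ✓; |AF| = 13.40 ✗.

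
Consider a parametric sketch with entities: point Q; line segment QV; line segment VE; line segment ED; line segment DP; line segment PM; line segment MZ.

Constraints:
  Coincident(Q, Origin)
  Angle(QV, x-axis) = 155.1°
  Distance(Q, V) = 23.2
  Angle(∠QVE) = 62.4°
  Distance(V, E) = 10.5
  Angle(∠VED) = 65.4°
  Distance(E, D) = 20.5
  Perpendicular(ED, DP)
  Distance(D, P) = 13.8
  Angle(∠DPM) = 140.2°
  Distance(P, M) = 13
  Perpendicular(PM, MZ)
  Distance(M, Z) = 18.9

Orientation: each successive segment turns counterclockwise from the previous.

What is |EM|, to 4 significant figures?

26.72

The perpendicularity gives DP at right angles to ED, so DP runs at 117.3°; with |DP| = 13.8, P = (-8.662, 20.94). ∠DPM = 140.2° gives PM at 157.1° from the x-axis; with |PM| = 13.0, M = (-20.64, 26.00). Then |EM| = |M − E| = 26.72.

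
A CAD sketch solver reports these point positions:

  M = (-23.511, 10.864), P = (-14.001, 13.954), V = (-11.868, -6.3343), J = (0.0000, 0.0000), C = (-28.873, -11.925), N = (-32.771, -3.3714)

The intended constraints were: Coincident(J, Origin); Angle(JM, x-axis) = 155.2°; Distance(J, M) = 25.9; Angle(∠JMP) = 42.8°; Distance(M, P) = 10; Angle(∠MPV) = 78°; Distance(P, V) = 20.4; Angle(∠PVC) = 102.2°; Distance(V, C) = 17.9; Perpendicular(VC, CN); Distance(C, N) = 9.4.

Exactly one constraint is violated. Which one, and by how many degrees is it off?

Perpendicular(VC, CN) — off by 6.30°.

J = (0.00, 0.00) ✓; JM at 155.2° ✓; |JM| = 25.90 ✓; ∠JMP = 42.80° ✓; |MP| = 9.999 ✓; ∠MPV = 78.00° ✓; |PV| = 20.40 ✓; ∠PVC = 102.2° ✓; |VC| = 17.90 ✓; ∠(VC, CN) = 83.70° ✗; |CN| = 9.400 ✓.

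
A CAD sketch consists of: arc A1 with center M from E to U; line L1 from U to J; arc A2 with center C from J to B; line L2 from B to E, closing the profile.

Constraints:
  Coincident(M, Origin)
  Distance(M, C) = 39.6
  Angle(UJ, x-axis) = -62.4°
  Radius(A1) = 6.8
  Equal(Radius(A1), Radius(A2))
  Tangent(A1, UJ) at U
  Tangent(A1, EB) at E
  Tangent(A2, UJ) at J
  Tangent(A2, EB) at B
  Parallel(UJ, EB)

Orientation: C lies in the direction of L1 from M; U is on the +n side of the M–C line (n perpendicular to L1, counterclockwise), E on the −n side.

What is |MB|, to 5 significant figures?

40.180

Tangency of A1 to both parallel lines with radius 6.8 puts U and E at M ± 6.8·n: U = (6.0262, 3.1504), E = (-6.0262, -3.1504). Equal radii place J and B the same way about C: J = C + 6.8·n = (24.373, -31.943), B = C − 6.8·n = (12.320, -38.244). Then |MB| = |B − M| = 40.180.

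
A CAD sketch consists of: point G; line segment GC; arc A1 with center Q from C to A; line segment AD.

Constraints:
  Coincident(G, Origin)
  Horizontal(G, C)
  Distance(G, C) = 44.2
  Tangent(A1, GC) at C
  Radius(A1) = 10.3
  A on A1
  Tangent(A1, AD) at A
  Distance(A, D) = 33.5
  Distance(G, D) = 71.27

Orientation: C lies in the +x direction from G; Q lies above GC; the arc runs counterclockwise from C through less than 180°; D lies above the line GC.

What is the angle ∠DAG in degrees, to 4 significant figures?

104.0°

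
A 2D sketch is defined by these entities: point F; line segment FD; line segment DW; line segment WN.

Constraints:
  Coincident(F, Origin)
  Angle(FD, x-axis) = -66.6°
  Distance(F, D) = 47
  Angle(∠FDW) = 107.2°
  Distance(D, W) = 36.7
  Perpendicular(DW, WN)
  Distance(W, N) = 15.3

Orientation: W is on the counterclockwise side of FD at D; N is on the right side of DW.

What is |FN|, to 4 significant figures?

78.64

F is at the origin; FD runs at -66.6° with length 47.0, so D = 47.0·(cos -66.6°, sin -66.6°) = (18.67, -43.13). ∠FDW = 107.2°, so DW runs at -66.6° + (180° − 107.2°) = 6.200° from the x-axis; with |DW| = 36.7, W = D + 36.7·(cos 6.200°, sin 6.200°) = (55.15, -39.17). The perpendicularity gives WN at right angles to DW; with |WN| = 15.3 on the right of DW, N = W + 15.3·(0.1080, -0.9942) = (56.80, -54.38). Then |FN| = |N − F| = 78.64.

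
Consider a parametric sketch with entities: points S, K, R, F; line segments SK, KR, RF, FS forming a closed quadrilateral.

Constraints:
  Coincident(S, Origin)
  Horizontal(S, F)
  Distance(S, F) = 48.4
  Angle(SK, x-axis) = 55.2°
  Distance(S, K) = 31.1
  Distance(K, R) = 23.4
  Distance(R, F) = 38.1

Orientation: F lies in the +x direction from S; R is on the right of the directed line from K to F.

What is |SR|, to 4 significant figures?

10.95

Checks: |KR| = 23.40 ✓; |RF| = 38.10 ✓.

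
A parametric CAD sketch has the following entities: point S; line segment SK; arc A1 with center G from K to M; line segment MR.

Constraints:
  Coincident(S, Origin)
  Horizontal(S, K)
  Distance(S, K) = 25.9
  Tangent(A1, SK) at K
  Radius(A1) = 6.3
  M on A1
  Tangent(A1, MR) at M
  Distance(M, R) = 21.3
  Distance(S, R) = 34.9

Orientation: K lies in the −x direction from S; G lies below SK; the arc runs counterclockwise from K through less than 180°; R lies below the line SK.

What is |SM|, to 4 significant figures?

32.76

S is at the origin; SK is horizontal with |SK| = 25.9 and K on the −x side, so K = (-25.90, 0.000). Since A1 is tangent to SK there, GK ⟂ SK, so G = K + (0, -6.3) = (-25.90, -6.300). Since GM ⟂ MR (tangency), |GR| = √(6.3² + 21.3²) = 22.21 regardless of where M sits on A1. So R lies on both circle(S, 34.9) and circle(G, 22.21); the below-SK intersection is R = (-20.91, -27.94). M is the foot of the tangent from R: M = (-31.39, -9.399).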